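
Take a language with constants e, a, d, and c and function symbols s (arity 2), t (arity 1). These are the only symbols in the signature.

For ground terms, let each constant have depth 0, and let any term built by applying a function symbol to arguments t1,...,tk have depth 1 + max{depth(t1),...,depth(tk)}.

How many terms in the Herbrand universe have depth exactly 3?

Count level by level. With function symbols s/2, t/1, the terms of depth ≤ k are the 4 constants together with each function applied to depth-≤(k−1) tuples, so N_k = 4 + N_{k-1}^2 + N_{k-1}.
N_0 = 4
N_1 = 4 + 4^2 + 4 = 24
N_2 = 4 + 24^2 + 24 = 604
N_3 = 4 + 604^2 + 604 = 365424
Terms of depth exactly 3: N_3 − N_2 = 365424 − 604 = 364820.

364820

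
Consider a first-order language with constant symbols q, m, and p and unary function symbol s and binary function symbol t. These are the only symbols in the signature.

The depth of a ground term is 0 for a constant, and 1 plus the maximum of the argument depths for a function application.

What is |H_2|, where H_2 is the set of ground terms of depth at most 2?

243

Let N_k count ground terms of depth at most k. Each non-constant term of depth ≤ k is some function symbol applied to depth-≤(k−1) arguments, giving N_k = 3 + N_{k-1} + N_{k-1}^2.
N_0 = 3
N_1 = 3 + 3 + 3^2 = 15
N_2 = 3 + 15 + 15^2 = 243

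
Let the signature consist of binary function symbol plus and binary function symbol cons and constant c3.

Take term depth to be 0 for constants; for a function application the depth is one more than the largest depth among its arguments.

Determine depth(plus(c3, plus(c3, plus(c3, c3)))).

3

depth(plus(c3, c3)) = 1 + max(0, 0) = 1
depth(plus(c3, plus(c3, c3))) = 1 + max(0, 1) = 2
depth(plus(c3, plus(c3, plus(c3, c3)))) = 1 + max(0, 2) = 3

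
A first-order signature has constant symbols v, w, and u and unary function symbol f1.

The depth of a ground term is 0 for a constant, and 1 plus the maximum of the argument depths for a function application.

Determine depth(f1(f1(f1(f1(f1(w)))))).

5

depth(f1(w)) = 1 + depth(w) = 1 + 0 = 1
depth(f1(f1(w))) = 1 + depth(f1(w)) = 1 + 1 = 2
depth(f1(f1(f1(w)))) = 1 + depth(f1(f1(w))) = 1 + 2 = 3
depth(f1(f1(f1(f1(w))))) = 1 + depth(f1(f1(f1(w)))) = 1 + 3 = 4
depth(f1(f1(f1(f1(f1(w)))))) = 1 + depth(f1(f1(f1(f1(w))))) = 1 + 4 = 5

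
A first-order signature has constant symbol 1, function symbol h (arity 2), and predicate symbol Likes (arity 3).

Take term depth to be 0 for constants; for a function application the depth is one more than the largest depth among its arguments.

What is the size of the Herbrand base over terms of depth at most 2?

First count ground terms of depth ≤ 2.
Write N_k for the number of ground terms of depth ≤ k. A term of depth ≤ k is either a constant or a function symbol applied to arguments of depth ≤ k−1, so N_k = 1 + N_{k-1}^2.
N_0 = 1
N_1 = 1 + 1^2 = 2
N_2 = 1 + 2^2 = 5
Explicitly: 1, h(1, 1), h(1, h(1, 1)), h(h(1, 1), 1), h(h(1, 1), h(1, 1)).
So |H| = 5.
For each predicate symbol, the number of ground atoms is |H| raised to its arity; summing:
  Likes: 5^3 = 125
Total ground atoms: 125.

125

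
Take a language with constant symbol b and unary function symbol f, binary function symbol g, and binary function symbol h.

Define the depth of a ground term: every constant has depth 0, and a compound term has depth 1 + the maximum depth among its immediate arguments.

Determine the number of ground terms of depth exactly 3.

Let N_k = |{terms of depth ≤ k}|. Then N_0 = 1 and N_k = 1 + N_{k-1} + N_{k-1}^2 + N_{k-1}^2 for k ≥ 1 (one summand per function symbol, arity giving the exponent).
N_0 = 1
N_1 = 1 + 1 + 1^2 + 1^2 = 4
N_2 = 1 + 4 + 4^2 + 4^2 = 37
N_3 = 1 + 37 + 37^2 + 37^2 = 2776
Terms of depth exactly 3: N_3 − N_2 = 2776 − 37 = 2739.

2739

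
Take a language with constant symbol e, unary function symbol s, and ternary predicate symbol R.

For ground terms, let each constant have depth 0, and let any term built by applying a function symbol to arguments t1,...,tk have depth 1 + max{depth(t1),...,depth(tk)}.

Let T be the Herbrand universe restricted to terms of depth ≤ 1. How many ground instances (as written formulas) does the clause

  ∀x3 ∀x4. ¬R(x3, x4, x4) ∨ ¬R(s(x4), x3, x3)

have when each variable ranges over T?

4

Ground terms of depth ≤ 1:
  Let N_k count ground terms of depth at most k. Each non-constant term of depth ≤ k is some function symbol applied to depth-≤(k−1) arguments, giving N_k = 1 + N_{k-1}.
  N_0 = 1
  N_1 = 1 + 1 = 2
  Explicitly: e, s(e).
So there are 2 ground terms available for substitution.
The body mentions every one of the 2 quantified variables; since ground terms form a free algebra, no two substitutions collapse to the same formula.
Number of ground instances = 2^2 = 4.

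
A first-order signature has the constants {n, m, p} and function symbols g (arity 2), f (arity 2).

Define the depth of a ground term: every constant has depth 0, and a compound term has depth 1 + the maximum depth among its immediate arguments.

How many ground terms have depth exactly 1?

If N_k denotes the number of depth-≤k ground terms, the 3 constants give N_0 = 3, and each function symbol of arity r contributes N_{k-1}^r new terms at level k: N_k = 3 + N_{k-1}^2 + N_{k-1}^2.
N_0 = 3
N_1 = 3 + 3^2 + 3^2 = 21
Terms of depth exactly 1: N_1 − N_0 = 21 − 3 = 18.

18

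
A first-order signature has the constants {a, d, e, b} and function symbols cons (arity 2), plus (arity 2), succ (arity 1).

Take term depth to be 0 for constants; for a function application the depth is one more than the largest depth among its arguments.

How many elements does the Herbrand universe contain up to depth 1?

Let N_k = |{terms of depth ≤ k}|. Then N_0 = 4 and N_k = 4 + N_{k-1}^2 + N_{k-1}^2 + N_{k-1} for k ≥ 1 (one summand per function symbol, arity giving the exponent).
N_0 = 4
N_1 = 4 + 4^2 + 4^2 + 4 = 40

40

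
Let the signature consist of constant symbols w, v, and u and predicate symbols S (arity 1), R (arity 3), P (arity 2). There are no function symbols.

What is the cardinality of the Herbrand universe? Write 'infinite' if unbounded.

There are no function symbols, so every ground term is one of the 3 constants.
The Herbrand universe is {w, v, u}, which is finite with 3 elements.

3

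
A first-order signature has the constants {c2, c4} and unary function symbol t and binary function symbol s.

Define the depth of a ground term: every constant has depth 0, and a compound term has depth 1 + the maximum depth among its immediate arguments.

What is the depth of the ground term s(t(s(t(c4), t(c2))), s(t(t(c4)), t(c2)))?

4

depth(t(c4)) = 1 + depth(c4) = 1 + 0 = 1
depth(t(c2)) = 1 + depth(c2) = 1 + 0 = 1
depth(s(t(c4), t(c2))) = 1 + max(1, 1) = 2
depth(t(s(t(c4), t(c2)))) = 1 + depth(s(t(c4), t(c2))) = 1 + 2 = 3
depth(t(t(c4))) = 1 + depth(t(c4)) = 1 + 1 = 2
depth(s(t(t(c4)), t(c2))) = 1 + max(2, 1) = 3
depth(s(t(s(t(c4), t(c2))), s(t(t(c4)), t(c2)))) = 1 + max(3, 3) = 4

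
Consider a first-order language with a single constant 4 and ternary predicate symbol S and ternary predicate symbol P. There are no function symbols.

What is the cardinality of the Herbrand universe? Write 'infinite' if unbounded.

1

There are no function symbols, so the only ground term is the single constant.
The Herbrand universe is {4}, finite with 1 element.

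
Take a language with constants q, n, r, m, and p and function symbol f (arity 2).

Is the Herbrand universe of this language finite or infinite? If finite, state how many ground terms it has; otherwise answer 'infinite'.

infinite

The signature has at least one function symbol (f, arity 2) and at least one constant (q).
Iterating f gives infinitely many distinct ground terms: q, f(q, q), f(f(q, q), f(q, q)), ...
So the Herbrand universe is infinite.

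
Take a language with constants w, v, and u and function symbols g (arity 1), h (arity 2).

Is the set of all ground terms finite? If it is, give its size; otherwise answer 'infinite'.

infinite

The signature has at least one function symbol (g, arity 1) and at least one constant (w).
Iterating g gives infinitely many distinct ground terms: w, g(w), g(g(w)), ...
So the Herbrand universe is infinite.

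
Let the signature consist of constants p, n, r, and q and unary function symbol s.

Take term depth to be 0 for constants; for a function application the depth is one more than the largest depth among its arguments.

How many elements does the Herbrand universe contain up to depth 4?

20

Let N_k count ground terms of depth at most k. Each non-constant term of depth ≤ k is some function symbol applied to depth-≤(k−1) arguments, giving N_k = 4 + N_{k-1}.
N_0 = 4
N_1 = 4 + 4 = 8
N_2 = 4 + 8 = 12
N_3 = 4 + 12 = 16
N_4 = 4 + 16 = 20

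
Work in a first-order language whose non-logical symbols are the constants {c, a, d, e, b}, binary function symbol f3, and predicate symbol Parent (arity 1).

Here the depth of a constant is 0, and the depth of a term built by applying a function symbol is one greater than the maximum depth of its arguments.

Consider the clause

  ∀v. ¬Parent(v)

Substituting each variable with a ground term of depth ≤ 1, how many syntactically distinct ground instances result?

30

Ground terms of depth ≤ 1:
  Let N_k = |{terms of depth ≤ k}|. Then N_0 = 5 and N_k = 5 + N_{k-1}^2 for k ≥ 1 (one summand per function symbol, arity giving the exponent).
  N_0 = 5
  N_1 = 5 + 5^2 = 30
So there are 30 ground terms available for substitution.
The clause has 1 distinct variable (v), which appears in the body. In the free term algebra distinct substitutions yield syntactically distinct ground instances.
Number of ground instances = 30.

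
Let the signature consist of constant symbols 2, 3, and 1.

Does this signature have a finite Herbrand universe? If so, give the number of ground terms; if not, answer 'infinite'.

There are no function symbols, so every ground term is one of the 3 constants.
The Herbrand universe is {2, 3, 1}, which is finite with 3 elements.

3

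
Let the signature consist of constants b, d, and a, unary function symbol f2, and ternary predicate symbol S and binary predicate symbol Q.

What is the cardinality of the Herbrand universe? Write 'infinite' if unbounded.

The signature has at least one function symbol (f2, arity 1) and at least one constant (b).
Iterating f2 gives infinitely many distinct ground terms: b, f2(b), f2(f2(b)), ...
So the Herbrand universe is infinite.

infinite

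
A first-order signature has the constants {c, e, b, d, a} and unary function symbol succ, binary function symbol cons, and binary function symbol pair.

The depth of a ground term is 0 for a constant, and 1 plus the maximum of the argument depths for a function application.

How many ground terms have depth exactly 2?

7205

Count level by level. With function symbols succ/1, cons/2, pair/2, the terms of depth ≤ k are the 5 constants together with each function applied to depth-≤(k−1) tuples, so N_k = 5 + N_{k-1} + N_{k-1}^2 + N_{k-1}^2.
N_0 = 5
N_1 = 5 + 5 + 5^2 + 5^2 = 60
N_2 = 5 + 60 + 60^2 + 60^2 = 7265
Terms of depth exactly 2: N_2 − N_1 = 7265 − 60 = 7205.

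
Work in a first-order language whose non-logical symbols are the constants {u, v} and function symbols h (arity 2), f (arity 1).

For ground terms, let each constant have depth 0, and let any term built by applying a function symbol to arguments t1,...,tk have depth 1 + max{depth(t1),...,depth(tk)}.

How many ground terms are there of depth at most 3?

Let N_k count ground terms of depth at most k. Each non-constant term of depth ≤ k is some function symbol applied to depth-≤(k−1) arguments, giving N_k = 2 + N_{k-1}^2 + N_{k-1}.
N_0 = 2
N_1 = 2 + 2^2 + 2 = 8
N_2 = 2 + 8^2 + 8 = 74
N_3 = 2 + 74^2 + 74 = 5552

5552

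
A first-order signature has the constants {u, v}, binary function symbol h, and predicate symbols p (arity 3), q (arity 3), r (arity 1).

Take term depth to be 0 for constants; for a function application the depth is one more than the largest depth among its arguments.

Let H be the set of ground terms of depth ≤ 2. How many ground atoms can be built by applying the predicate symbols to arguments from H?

109782

First count ground terms of depth ≤ 2.
Let N_k count ground terms of depth at most k. Each non-constant term of depth ≤ k is some function symbol applied to depth-≤(k−1) arguments, giving N_k = 2 + N_{k-1}^2.
N_0 = 2
N_1 = 2 + 2^2 = 6
N_2 = 2 + 6^2 = 38
So |H| = 38.
For each predicate symbol, the number of ground atoms is |H| raised to its arity; summing:
  p: 38^3 = 54872;  q: 38^3 = 54872;  r: 38
Total ground atoms: 54872 + 54872 + 38 = 109782.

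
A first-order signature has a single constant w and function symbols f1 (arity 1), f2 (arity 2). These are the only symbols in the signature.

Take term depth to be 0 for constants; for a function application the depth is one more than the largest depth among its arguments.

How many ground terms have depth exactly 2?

Let N_k = |{terms of depth ≤ k}|. Then N_0 = 1 and N_k = 1 + N_{k-1} + N_{k-1}^2 for k ≥ 1 (one summand per function symbol, arity giving the exponent).
N_0 = 1
N_1 = 1 + 1 + 1^2 = 3
N_2 = 1 + 3 + 3^2 = 13
Terms of depth exactly 2: N_2 − N_1 = 13 − 3 = 10.

10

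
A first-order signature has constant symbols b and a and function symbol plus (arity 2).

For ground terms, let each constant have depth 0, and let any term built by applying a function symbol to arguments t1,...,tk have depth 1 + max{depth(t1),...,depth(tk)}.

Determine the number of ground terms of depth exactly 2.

Count level by level. With function symbols plus/2, the terms of depth ≤ k are the 2 constants together with each function applied to depth-≤(k−1) tuples, so N_k = 2 + N_{k-1}^2.
N_0 = 2
N_1 = 2 + 2^2 = 6
N_2 = 2 + 6^2 = 38
Terms of depth exactly 2: N_2 − N_1 = 38 − 6 = 32.

32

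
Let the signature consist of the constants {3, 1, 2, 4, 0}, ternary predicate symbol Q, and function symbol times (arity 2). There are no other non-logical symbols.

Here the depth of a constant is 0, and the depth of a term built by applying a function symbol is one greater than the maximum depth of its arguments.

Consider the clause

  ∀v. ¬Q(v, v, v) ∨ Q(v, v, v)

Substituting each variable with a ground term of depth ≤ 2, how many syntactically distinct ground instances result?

905

Ground terms of depth ≤ 2:
  Let N_k = |{terms of depth ≤ k}|. Then N_0 = 5 and N_k = 5 + N_{k-1}^2 for k ≥ 1 (one summand per function symbol, arity giving the exponent).
  N_0 = 5
  N_1 = 5 + 5^2 = 30
  N_2 = 5 + 30^2 = 905
So there are 905 ground terms available for substitution.
There is 1 variable to instantiate (v),  occurring in at least one literal, so different choices give different ground instances.
Number of ground instances = 905.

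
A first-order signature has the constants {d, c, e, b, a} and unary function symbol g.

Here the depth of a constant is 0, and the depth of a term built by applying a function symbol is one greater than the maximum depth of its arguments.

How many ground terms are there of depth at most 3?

20

If N_k denotes the number of depth-≤k ground terms, the 5 constants give N_0 = 5, and each function symbol of arity r contributes N_{k-1}^r new terms at level k: N_k = 5 + N_{k-1}.
N_0 = 5
N_1 = 5 + 5 = 10
N_2 = 5 + 10 = 15
N_3 = 5 + 15 = 20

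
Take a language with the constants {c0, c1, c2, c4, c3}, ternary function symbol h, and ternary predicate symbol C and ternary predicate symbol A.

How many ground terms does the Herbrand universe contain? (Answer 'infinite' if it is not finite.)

The signature has at least one function symbol (h, arity 3) and at least one constant (c0).
Iterating h gives infinitely many distinct ground terms: c0, h(c0, c0, c0), h(h(c0, c0, c0), h(c0, c0, c0), h(c0, c0, c0)), ...
So the Herbrand universe is infinite.

infinite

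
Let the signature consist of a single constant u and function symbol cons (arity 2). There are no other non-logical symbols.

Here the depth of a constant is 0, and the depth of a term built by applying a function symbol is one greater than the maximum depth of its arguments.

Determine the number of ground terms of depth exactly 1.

Let N_k count ground terms of depth at most k. Each non-constant term of depth ≤ k is some function symbol applied to depth-≤(k−1) arguments, giving N_k = 1 + N_{k-1}^2.
N_0 = 1
N_1 = 1 + 1^2 = 2
Terms of depth exactly 1: N_1 − N_0 = 2 − 1 = 1.

1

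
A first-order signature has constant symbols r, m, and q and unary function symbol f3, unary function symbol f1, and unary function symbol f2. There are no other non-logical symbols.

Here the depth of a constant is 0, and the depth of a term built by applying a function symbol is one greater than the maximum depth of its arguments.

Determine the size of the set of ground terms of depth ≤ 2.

39

If N_k denotes the number of depth-≤k ground terms, the 3 constants give N_0 = 3, and each function symbol of arity r contributes N_{k-1}^r new terms at level k: N_k = 3 + N_{k-1} + N_{k-1} + N_{k-1}.
N_0 = 3
N_1 = 3 + 3 + 3 + 3 = 12
N_2 = 3 + 12 + 12 + 12 = 39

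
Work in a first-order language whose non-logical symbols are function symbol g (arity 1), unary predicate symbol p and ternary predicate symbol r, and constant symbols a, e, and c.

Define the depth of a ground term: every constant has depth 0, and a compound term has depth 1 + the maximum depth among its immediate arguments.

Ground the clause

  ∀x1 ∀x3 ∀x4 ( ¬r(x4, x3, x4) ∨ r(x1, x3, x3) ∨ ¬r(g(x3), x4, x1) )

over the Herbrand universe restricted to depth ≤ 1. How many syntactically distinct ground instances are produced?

Ground terms of depth ≤ 1:
  Write N_k for the number of ground terms of depth ≤ k. A term of depth ≤ k is either a constant or a function symbol applied to arguments of depth ≤ k−1, so N_k = 3 + N_{k-1}.
  N_0 = 3
  N_1 = 3 + 3 = 6
So there are 6 ground terms available for substitution.
There are 3 variables to instantiate (x1, x3, x4), each occurring in at least one literal, so different choices give different ground instances.
Number of ground instances = 6^3 = 216.

216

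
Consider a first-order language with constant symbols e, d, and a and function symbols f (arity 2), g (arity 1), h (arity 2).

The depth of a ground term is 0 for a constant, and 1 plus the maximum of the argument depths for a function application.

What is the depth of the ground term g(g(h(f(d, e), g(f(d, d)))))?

depth(f(d, e)) = 1 + max(0, 0) = 1
depth(f(d, d)) = 1 + max(0, 0) = 1
depth(g(f(d, d))) = 1 + depth(f(d, d)) = 1 + 1 = 2
depth(h(f(d, e), g(f(d, d)))) = 1 + max(1, 2) = 3
depth(g(h(f(d, e), g(f(d, d))))) = 1 + depth(h(f(d, e), g(f(d, d)))) = 1 + 3 = 4
depth(g(g(h(f(d, e), g(f(d, d)))))) = 1 + depth(g(h(f(d, e), g(f(d, d))))) = 1 + 4 = 5

5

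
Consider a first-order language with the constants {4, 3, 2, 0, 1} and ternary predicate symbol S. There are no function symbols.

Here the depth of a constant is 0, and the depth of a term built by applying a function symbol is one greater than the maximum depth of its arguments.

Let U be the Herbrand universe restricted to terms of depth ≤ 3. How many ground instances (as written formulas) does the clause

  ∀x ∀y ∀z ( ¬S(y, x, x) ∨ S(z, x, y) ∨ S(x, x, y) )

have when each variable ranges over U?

Ground terms of depth ≤ 3:
  With no function symbols every ground term is a constant, so there are exactly 5 ground terms at every depth bound.
  N_0 = 5
  N_1 = 5
  N_2 = 5
  N_3 = 5
  Explicitly: 4, 3, 2, 0, 1.
So there are 5 ground terms available for substitution.
The clause has 3 distinct variables (x, y, z), each appearing in the body. In the free term algebra distinct substitutions yield syntactically distinct ground instances.
Number of ground instances = 5^3 = 125.

125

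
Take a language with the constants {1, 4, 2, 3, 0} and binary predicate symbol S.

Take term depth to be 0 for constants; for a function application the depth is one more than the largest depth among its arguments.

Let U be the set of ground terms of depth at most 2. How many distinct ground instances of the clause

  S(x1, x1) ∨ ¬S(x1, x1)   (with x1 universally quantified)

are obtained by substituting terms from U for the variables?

5

Ground terms of depth ≤ 2:
  With no function symbols every ground term is a constant, so there are exactly 5 ground terms at every depth bound.
  N_0 = 5
  N_1 = 5
  N_2 = 5
  Explicitly: 1, 4, 2, 3, 0.
So there are 5 ground terms available for substitution.
The variable x1 ranges independently over the available ground terms, and distinct assignments produce distinct instances.
Number of ground instances = 5.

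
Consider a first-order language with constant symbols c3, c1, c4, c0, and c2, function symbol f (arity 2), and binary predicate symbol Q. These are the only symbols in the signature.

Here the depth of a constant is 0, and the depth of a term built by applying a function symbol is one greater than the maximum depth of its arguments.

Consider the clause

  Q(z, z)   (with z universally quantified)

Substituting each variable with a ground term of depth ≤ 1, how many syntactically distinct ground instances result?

Ground terms of depth ≤ 1:
  If N_k denotes the number of depth-≤k ground terms, the 5 constants give N_0 = 5, and each function symbol of arity r contributes N_{k-1}^r new terms at level k: N_k = 5 + N_{k-1}^2.
  N_0 = 5
  N_1 = 5 + 5^2 = 30
So there are 30 ground terms available for substitution.
There is 1 variable to instantiate (z),  occurring in at least one literal, so different choices give different ground instances.
Number of ground instances = 30.

30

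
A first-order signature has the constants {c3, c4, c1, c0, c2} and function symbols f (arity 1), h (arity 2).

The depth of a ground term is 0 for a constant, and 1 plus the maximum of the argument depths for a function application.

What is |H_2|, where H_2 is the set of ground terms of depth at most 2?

1265

Count level by level. With function symbols f/1, h/2, the terms of depth ≤ k are the 5 constants together with each function applied to depth-≤(k−1) tuples, so N_k = 5 + N_{k-1} + N_{k-1}^2.
N_0 = 5
N_1 = 5 + 5 + 5^2 = 35
N_2 = 5 + 35 + 35^2 = 1265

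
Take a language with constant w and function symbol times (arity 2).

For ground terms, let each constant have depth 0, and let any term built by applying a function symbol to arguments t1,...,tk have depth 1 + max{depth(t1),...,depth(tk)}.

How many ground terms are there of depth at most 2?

Count level by level. With function symbols times/2, the terms of depth ≤ k are the 1 constant together with each function applied to depth-≤(k−1) tuples, so N_k = 1 + N_{k-1}^2.
N_0 = 1
N_1 = 1 + 1^2 = 2
N_2 = 1 + 2^2 = 5
Explicitly: w, times(w, w), times(w, times(w, w)), times(times(w, w), w), times(times(w, w), times(w, w)).

5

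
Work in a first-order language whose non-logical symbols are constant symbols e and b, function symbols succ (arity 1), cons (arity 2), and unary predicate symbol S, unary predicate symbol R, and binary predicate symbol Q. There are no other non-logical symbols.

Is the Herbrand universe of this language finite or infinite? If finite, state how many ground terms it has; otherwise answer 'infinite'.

The signature has at least one function symbol (succ, arity 1) and at least one constant (e).
Iterating succ gives infinitely many distinct ground terms: e, succ(e), succ(succ(e)), ...
So the Herbrand universe is infinite.

infinite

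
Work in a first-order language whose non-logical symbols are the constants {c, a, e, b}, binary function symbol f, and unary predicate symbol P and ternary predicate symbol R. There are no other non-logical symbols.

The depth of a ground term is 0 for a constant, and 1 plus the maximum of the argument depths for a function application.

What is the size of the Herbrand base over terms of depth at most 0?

68

First count ground terms of depth ≤ 0.
Count level by level. With function symbols f/2, the terms of depth ≤ k are the 4 constants together with each function applied to depth-≤(k−1) tuples, so N_k = 4 + N_{k-1}^2.
N_0 = 4
Explicitly: c, a, e, b.
So |H| = 4.
A ground atom is a predicate applied to a tuple of terms from H, so the count is the sum over predicates of |H|^arity:
  P: 4;  R: 4^3 = 64
Total ground atoms: 4 + 64 = 68.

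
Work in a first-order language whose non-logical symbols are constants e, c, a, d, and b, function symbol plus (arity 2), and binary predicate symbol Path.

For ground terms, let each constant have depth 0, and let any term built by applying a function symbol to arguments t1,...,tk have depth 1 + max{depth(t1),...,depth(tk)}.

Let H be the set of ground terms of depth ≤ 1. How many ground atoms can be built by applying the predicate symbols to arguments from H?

First count ground terms of depth ≤ 1.
If N_k denotes the number of depth-≤k ground terms, the 5 constants give N_0 = 5, and each function symbol of arity r contributes N_{k-1}^r new terms at level k: N_k = 5 + N_{k-1}^2.
N_0 = 5
N_1 = 5 + 5^2 = 30
So |H| = 30.
Ground atoms are formed by filling each argument slot of a predicate with a term from H, so an r-ary predicate gives |H|^r atoms:
  Path: 30^2 = 900
Total ground atoms: 900.

900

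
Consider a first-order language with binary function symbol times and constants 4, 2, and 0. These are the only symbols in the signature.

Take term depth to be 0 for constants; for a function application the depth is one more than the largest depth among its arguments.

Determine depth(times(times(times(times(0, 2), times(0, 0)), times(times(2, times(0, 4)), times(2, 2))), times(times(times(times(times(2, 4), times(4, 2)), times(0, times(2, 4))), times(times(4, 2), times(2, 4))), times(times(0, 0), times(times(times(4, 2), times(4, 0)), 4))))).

6

depth(times(0, 2)) = 1 + max(0, 0) = 1
depth(times(0, 0)) = 1 + max(0, 0) = 1
depth(times(times(0, 2), times(0, 0))) = 1 + max(1, 1) = 2
depth(times(0, 4)) = 1 + max(0, 0) = 1
depth(times(2, times(0, 4))) = 1 + max(0, 1) = 2
depth(times(2, 2)) = 1 + max(0, 0) = 1
depth(times(times(2, times(0, 4)), times(2, 2))) = 1 + max(2, 1) = 3
depth(times(times(times(0, 2), times(0, 0)), times(times(2, times(0, 4)), times(2, 2)))) = 1 + max(2, 3) = 4
depth(times(2, 4)) = 1 + max(0, 0) = 1
depth(times(4, 2)) = 1 + max(0, 0) = 1
depth(times(times(2, 4), times(4, 2))) = 1 + max(1, 1) = 2
depth(times(0, times(2, 4))) = 1 + max(0, 1) = 2
depth(times(times(times(2, 4), times(4, 2)), times(0, times(2, 4)))) = 1 + max(2, 2) = 3
depth(times(times(4, 2), times(2, 4))) = 1 + max(1, 1) = 2
depth(times(times(times(times(2, 4), times(4, 2)), times(0, times(2, 4))), times(times(4, 2), times(2, 4)))) = 1 + max(3, 2) = 4
depth(times(4, 0)) = 1 + max(0, 0) = 1
depth(times(times(4, 2), times(4, 0))) = 1 + max(1, 1) = 2
depth(times(times(times(4, 2), times(4, 0)), 4)) = 1 + max(2, 0) = 3
depth(times(times(0, 0), times(times(times(4, 2), times(4, 0)), 4))) = 1 + max(1, 3) = 4
depth(times(times(times(times(times(2, 4), times(4, 2)), times(0, times(2, 4))), times(times(4, 2), times(2, 4))), times(times(0, 0), times(times(times(4, 2), times(4, 0)), 4)))) = 1 + max(4, 4) = 5
depth(times(times(times(times(0, 2), times(0, 0)), times(times(2, times(0, 4)), times(2, 2))), times(times(times(times(times(2, 4), times(4, 2)), times(0, times(2, 4))), times(times(4, 2), times(2, 4))), times(times(0, 0), times(times(times(4, 2), times(4, 0)), 4))))) = 1 + max(4, 5) = 6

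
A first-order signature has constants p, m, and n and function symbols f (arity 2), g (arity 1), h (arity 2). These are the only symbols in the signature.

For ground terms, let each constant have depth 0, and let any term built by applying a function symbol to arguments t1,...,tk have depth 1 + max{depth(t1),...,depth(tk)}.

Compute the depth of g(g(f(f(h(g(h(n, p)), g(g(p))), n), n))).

7

depth(h(n, p)) = 1 + max(0, 0) = 1
depth(g(h(n, p))) = 1 + depth(h(n, p)) = 1 + 1 = 2
depth(g(p)) = 1 + depth(p) = 1 + 0 = 1
depth(g(g(p))) = 1 + depth(g(p)) = 1 + 1 = 2
depth(h(g(h(n, p)), g(g(p)))) = 1 + max(2, 2) = 3
depth(f(h(g(h(n, p)), g(g(p))), n)) = 1 + max(3, 0) = 4
depth(f(f(h(g(h(n, p)), g(g(p))), n), n)) = 1 + max(4, 0) = 5
depth(g(f(f(h(g(h(n, p)), g(g(p))), n), n))) = 1 + depth(f(f(h(g(h(n, p)), g(g(p))), n), n)) = 1 + 5 = 6
depth(g(g(f(f(h(g(h(n, p)), g(g(p))), n), n)))) = 1 + depth(g(f(f(h(g(h(n, p)), g(g(p))), n), n))) = 1 + 6 = 7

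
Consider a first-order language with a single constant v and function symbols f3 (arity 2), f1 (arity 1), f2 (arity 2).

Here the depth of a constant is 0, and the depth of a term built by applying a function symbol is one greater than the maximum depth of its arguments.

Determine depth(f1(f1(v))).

depth(f1(v)) = 1 + depth(v) = 1 + 0 = 1
depth(f1(f1(v))) = 1 + depth(f1(v)) = 1 + 1 = 2

2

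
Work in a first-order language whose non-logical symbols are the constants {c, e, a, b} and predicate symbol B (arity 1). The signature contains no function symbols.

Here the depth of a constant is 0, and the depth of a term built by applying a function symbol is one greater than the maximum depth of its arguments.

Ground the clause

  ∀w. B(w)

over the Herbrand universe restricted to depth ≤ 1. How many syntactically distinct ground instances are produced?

Ground terms of depth ≤ 1:
  With no function symbols every ground term is a constant, so there are exactly 4 ground terms at every depth bound.
  N_0 = 4
  N_1 = 4
  Explicitly: c, e, a, b.
So there are 4 ground terms available for substitution.
The body mentions the single quantified variable w; since ground terms form a free algebra, no two substitutions collapse to the same formula.
Number of ground instances = 4.

4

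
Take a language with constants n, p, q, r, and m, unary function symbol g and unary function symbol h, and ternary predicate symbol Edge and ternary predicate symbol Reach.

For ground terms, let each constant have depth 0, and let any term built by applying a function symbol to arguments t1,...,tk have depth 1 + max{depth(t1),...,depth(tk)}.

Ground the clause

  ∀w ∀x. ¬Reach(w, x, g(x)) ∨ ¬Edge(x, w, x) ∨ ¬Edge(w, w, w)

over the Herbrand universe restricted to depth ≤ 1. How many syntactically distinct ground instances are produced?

Ground terms of depth ≤ 1:
  If N_k denotes the number of depth-≤k ground terms, the 5 constants give N_0 = 5, and each function symbol of arity r contributes N_{k-1}^r new terms at level k: N_k = 5 + N_{k-1} + N_{k-1}.
  N_0 = 5
  N_1 = 5 + 5 + 5 = 15
So there are 15 ground terms available for substitution.
Each of w, x ranges independently over the available ground terms, and distinct assignments produce distinct instances.
Number of ground instances = 15^2 = 225.

225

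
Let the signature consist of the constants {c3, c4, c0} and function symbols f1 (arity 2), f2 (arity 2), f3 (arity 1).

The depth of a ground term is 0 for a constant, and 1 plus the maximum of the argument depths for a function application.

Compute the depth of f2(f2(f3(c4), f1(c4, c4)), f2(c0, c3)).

depth(f3(c4)) = 1 + depth(c4) = 1 + 0 = 1
depth(f1(c4, c4)) = 1 + max(0, 0) = 1
depth(f2(f3(c4), f1(c4, c4))) = 1 + max(1, 1) = 2
depth(f2(c0, c3)) = 1 + max(0, 0) = 1
depth(f2(f2(f3(c4), f1(c4, c4)), f2(c0, c3))) = 1 + max(2, 1) = 3

3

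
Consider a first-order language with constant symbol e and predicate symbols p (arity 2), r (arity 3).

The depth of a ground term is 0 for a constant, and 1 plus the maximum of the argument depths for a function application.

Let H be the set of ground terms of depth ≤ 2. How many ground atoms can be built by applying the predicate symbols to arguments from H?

First count ground terms of depth ≤ 2.
With no function symbols every ground term is a constant, so there is exactly 1 ground term at every depth bound.
N_0 = 1
N_1 = 1
N_2 = 1
Explicitly: e.
So |H| = 1.
A ground atom is a predicate applied to a tuple of terms from H, so the count is the sum over predicates of |H|^arity:
  p: 1^2 = 1;  r: 1^3 = 1
Total ground atoms: 1 + 1 = 2.

2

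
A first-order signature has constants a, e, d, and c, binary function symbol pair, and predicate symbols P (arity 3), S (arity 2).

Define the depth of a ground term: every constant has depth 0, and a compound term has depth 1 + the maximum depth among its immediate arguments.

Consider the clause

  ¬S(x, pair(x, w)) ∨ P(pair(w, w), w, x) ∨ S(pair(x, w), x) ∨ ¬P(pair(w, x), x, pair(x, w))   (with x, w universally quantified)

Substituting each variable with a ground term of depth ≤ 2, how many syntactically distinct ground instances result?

Ground terms of depth ≤ 2:
  Write N_k for the number of ground terms of depth ≤ k. A term of depth ≤ k is either a constant or a function symbol applied to arguments of depth ≤ k−1, so N_k = 4 + N_{k-1}^2.
  N_0 = 4
  N_1 = 4 + 4^2 = 20
  N_2 = 4 + 20^2 = 404
So there are 404 ground terms available for substitution.
Each of x, w ranges independently over the available ground terms, and distinct assignments produce distinct instances.
Number of ground instances = 404^2 = 163216.

163216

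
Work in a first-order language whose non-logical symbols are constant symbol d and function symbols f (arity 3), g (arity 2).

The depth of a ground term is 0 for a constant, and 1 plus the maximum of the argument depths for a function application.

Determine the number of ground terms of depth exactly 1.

2

Write N_k for the number of ground terms of depth ≤ k. A term of depth ≤ k is either a constant or a function symbol applied to arguments of depth ≤ k−1, so N_k = 1 + N_{k-1}^3 + N_{k-1}^2.
N_0 = 1
N_1 = 1 + 1^3 + 1^2 = 3
Terms of depth exactly 1: N_1 − N_0 = 3 − 1 = 2.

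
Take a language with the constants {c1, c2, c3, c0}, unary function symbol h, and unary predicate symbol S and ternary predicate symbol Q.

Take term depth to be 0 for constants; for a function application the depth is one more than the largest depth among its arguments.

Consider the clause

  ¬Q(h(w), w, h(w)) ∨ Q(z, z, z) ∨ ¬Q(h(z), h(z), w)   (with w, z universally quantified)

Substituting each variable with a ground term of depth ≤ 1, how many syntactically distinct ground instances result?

Ground terms of depth ≤ 1:
  Count level by level. With function symbols h/1, the terms of depth ≤ k are the 4 constants together with each function applied to depth-≤(k−1) tuples, so N_k = 4 + N_{k-1}.
  N_0 = 4
  N_1 = 4 + 4 = 8
  Explicitly: c1, c2, c3, c0, h(c1), h(c2), h(c3), h(c0).
So there are 8 ground terms available for substitution.
The body mentions every one of the 2 quantified variables; since ground terms form a free algebra, no two substitutions collapse to the same formula.
Number of ground instances = 8^2 = 64.

64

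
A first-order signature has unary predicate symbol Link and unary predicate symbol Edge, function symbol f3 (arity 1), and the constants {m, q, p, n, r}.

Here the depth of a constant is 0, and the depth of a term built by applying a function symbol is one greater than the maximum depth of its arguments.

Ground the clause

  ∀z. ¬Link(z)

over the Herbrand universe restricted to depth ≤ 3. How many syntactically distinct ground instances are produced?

Ground terms of depth ≤ 3:
  Let N_k count ground terms of depth at most k. Each non-constant term of depth ≤ k is some function symbol applied to depth-≤(k−1) arguments, giving N_k = 5 + N_{k-1}.
  N_0 = 5
  N_1 = 5 + 5 = 10
  N_2 = 5 + 10 = 15
  N_3 = 5 + 15 = 20
So there are 20 ground terms available for substitution.
The body mentions the single quantified variable z; since ground terms form a free algebra, no two substitutions collapse to the same formula.
Number of ground instances = 20.

20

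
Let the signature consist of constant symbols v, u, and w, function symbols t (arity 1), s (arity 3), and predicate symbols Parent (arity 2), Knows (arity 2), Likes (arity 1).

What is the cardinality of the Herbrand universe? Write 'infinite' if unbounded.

The signature has at least one function symbol (t, arity 1) and at least one constant (v).
Iterating t gives infinitely many distinct ground terms: v, t(v), t(t(v)), ...
So the Herbrand universe is infinite.

infinite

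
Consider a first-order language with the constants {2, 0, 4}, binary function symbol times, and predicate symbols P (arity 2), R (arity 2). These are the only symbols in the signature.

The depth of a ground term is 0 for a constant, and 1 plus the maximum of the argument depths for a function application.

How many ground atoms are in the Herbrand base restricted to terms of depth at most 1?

First count ground terms of depth ≤ 1.
Write N_k for the number of ground terms of depth ≤ k. A term of depth ≤ k is either a constant or a function symbol applied to arguments of depth ≤ k−1, so N_k = 3 + N_{k-1}^2.
N_0 = 3
N_1 = 3 + 3^2 = 12
So |H| = 12.
Ground atoms are formed by filling each argument slot of a predicate with a term from H, so an r-ary predicate gives |H|^r atoms:
  P: 12^2 = 144;  R: 12^2 = 144
Total ground atoms: 144 + 144 = 288.

288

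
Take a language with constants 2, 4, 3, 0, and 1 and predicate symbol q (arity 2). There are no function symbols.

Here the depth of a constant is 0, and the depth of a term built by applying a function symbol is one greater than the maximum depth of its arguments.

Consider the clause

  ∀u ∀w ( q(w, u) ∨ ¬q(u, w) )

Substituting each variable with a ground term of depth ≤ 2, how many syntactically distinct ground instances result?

25

Ground terms of depth ≤ 2:
  With no function symbols every ground term is a constant, so there are exactly 5 ground terms at every depth bound.
  N_0 = 5
  N_1 = 5
  N_2 = 5
  Explicitly: 2, 4, 3, 0, 1.
So there are 5 ground terms available for substitution.
Each of u, w ranges independently over the available ground terms, and distinct assignments produce distinct instances.
Number of ground instances = 5^2 = 25.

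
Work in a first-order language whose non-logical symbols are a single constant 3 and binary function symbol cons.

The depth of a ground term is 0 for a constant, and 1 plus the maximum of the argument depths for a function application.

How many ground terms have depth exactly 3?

21

Write N_k for the number of ground terms of depth ≤ k. A term of depth ≤ k is either a constant or a function symbol applied to arguments of depth ≤ k−1, so N_k = 1 + N_{k-1}^2.
N_0 = 1
N_1 = 1 + 1^2 = 2
N_2 = 1 + 2^2 = 5
N_3 = 1 + 5^2 = 26
Terms of depth exactly 3: N_3 − N_2 = 26 − 5 = 21.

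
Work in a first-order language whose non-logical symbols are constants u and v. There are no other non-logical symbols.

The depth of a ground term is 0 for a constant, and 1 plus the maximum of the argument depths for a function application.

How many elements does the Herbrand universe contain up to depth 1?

With no function symbols every ground term is a constant, so there are exactly 2 ground terms at every depth bound.
N_0 = 2
N_1 = 2
Explicitly: u, v.

2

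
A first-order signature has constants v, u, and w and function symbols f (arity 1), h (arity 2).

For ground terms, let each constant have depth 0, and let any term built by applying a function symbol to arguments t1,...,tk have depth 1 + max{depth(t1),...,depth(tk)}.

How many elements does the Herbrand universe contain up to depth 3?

59295

Let N_k = |{terms of depth ≤ k}|. Then N_0 = 3 and N_k = 3 + N_{k-1} + N_{k-1}^2 for k ≥ 1 (one summand per function symbol, arity giving the exponent).
N_0 = 3
N_1 = 3 + 3 + 3^2 = 15
N_2 = 3 + 15 + 15^2 = 243
N_3 = 3 + 243 + 243^2 = 59295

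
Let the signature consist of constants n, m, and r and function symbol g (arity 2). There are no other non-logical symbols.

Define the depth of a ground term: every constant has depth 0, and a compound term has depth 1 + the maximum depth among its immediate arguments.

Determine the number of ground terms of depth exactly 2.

135

Count level by level. With function symbols g/2, the terms of depth ≤ k are the 3 constants together with each function applied to depth-≤(k−1) tuples, so N_k = 3 + N_{k-1}^2.
N_0 = 3
N_1 = 3 + 3^2 = 12
N_2 = 3 + 12^2 = 147
Terms of depth exactly 2: N_2 − N_1 = 147 − 12 = 135.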